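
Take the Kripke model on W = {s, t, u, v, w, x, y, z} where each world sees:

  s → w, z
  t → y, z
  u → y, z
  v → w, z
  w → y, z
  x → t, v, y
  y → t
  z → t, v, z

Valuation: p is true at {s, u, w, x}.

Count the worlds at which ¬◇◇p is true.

6

s: ◇◇p is F. ✓
t: ◇◇p is F. ✓
u: ◇◇p is F. ✓
v: ◇◇p is F. ✓
w: ◇◇p is F. ✓
x: ◇◇p is T. ✗
y: ◇◇p is F. ✓
z: ◇◇p is T. ✗
Satisfying worlds: {s, t, u, v, w, y}.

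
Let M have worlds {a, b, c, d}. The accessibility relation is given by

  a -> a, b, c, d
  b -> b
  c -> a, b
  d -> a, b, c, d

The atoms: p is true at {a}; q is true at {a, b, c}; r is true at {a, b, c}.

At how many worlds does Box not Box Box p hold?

4

a: successors {a, b, c, d}; not Box Box p there: a:T, b:T, c:T, d:T. ✓
b: successors {b}; not Box Box p there: b:T. ✓
c: successors {a, b}; not Box Box p there: a:T, b:T. ✓
d: successors {a, b, c, d}; not Box Box p there: a:T, b:T, c:T, d:T. ✓
Satisfying worlds: {a, b, c, d}.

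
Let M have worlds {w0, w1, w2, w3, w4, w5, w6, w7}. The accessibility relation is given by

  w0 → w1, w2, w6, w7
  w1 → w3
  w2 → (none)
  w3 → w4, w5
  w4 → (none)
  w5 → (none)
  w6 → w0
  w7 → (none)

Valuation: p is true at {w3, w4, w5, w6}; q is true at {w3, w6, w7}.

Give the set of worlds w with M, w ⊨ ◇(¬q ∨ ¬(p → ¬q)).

{w0, w1, w3, w6}

w0: successors {w1, w2, w6, w7}; ¬q ∨ ¬(p → ¬q) there: w1:T, w2:T, w6:T, w7:F. ✓
w1: successors {w3}; ¬q ∨ ¬(p → ¬q) there: w3:T. ✓
w2: no successors, so ◇(¬q ∨ ¬(p → ¬q)) fails. ✗
w3: successors {w4, w5}; ¬q ∨ ¬(p → ¬q) there: w4:T, w5:T. ✓
w4: no successors, so ◇(¬q ∨ ¬(p → ¬q)) fails. ✗
w5: no successors, so ◇(¬q ∨ ¬(p → ¬q)) fails. ✗
w6: successors {w0}; ¬q ∨ ¬(p → ¬q) there: w0:T. ✓
w7: no successors, so ◇(¬q ∨ ¬(p → ¬q)) fails. ✗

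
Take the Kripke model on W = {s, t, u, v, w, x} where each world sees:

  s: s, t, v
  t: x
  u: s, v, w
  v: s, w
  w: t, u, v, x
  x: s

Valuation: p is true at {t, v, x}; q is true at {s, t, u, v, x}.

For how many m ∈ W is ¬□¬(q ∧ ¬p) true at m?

s: □¬(q ∧ ¬p) is F. ✓
t: □¬(q ∧ ¬p) is T. ✗
u: □¬(q ∧ ¬p) is F. ✓
v: □¬(q ∧ ¬p) is F. ✓
w: □¬(q ∧ ¬p) is F. ✓
x: □¬(q ∧ ¬p) is F. ✓
Satisfying worlds: {s, u, v, w, x}.

5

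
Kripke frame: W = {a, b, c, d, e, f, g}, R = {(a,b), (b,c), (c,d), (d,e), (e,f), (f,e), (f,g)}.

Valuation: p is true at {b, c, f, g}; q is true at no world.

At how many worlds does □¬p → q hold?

4

a: □¬p is F, q is F. ✓
b: □¬p is F, q is F. ✓
c: □¬p is T, q is F. ✗
d: □¬p is T, q is F. ✗
e: □¬p is F, q is F. ✓
f: □¬p is F, q is F. ✓
g: □¬p is T, q is F. ✗
Satisfying worlds: {a, b, e, f}.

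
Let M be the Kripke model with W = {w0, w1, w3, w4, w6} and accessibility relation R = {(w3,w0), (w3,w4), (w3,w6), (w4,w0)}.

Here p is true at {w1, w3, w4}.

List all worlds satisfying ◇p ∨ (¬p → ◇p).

w0: ◇p is F, ¬p → ◇p is F. ✗
w1: ◇p is F, ¬p → ◇p is T. ✓
w3: ◇p is T, ¬p → ◇p is T. ✓
w4: ◇p is F, ¬p → ◇p is T. ✓
w6: ◇p is F, ¬p → ◇p is F. ✗

{w1, w3, w4}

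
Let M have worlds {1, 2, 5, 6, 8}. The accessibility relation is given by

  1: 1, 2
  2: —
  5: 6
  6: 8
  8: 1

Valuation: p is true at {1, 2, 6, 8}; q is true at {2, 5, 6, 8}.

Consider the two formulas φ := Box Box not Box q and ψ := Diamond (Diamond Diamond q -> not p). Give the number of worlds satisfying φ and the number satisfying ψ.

3 and 2

For Box Box not Box q:
1: successors {1, 2}; Box not Box q there: 1:F, 2:T. ✗
2: no successors, so Box Box not Box q holds vacuously. ✓
5: successors {6}; Box not Box q there: 6:T. ✓
6: successors {8}; Box not Box q there: 8:T. ✓
8: successors {1}; Box not Box q there: 1:F. ✗
— 3 worlds.
For Diamond (Diamond Diamond q -> not p):
1: successors {1, 2}; Diamond Diamond q -> not p there: 1:F, 2:T. ✓
2: no successors, so Diamond (Diamond Diamond q -> not p) fails. ✗
5: successors {6}; Diamond Diamond q -> not p there: 6:T. ✓
6: successors {8}; Diamond Diamond q -> not p there: 8:F. ✗
8: successors {1}; Diamond Diamond q -> not p there: 1:F. ✗
— 2 worlds.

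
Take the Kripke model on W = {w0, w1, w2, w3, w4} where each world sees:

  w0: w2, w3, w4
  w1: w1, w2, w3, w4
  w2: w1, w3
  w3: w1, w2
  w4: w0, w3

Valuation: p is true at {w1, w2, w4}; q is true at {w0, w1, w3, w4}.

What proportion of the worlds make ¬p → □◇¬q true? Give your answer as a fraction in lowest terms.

w0: ¬p is T, □◇¬q is F. ✗
w1: ¬p is F, □◇¬q is F. ✓
w2: ¬p is F, □◇¬q is T. ✓
w3: ¬p is T, □◇¬q is F. ✗
w4: ¬p is F, □◇¬q is T. ✓
That's 3 of 5 worlds, so 3/5.

3/5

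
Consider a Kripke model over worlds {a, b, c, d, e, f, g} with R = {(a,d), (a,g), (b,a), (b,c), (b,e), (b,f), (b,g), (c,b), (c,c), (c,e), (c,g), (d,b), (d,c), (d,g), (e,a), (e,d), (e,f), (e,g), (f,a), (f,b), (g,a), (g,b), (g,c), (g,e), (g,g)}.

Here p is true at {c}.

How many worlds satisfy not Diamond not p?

0

a: Diamond not p is T. ✗
b: Diamond not p is T. ✗
c: Diamond not p is T. ✗
d: Diamond not p is T. ✗
e: Diamond not p is T. ✗
f: Diamond not p is T. ✗
g: Diamond not p is T. ✗
Satisfying worlds: ∅.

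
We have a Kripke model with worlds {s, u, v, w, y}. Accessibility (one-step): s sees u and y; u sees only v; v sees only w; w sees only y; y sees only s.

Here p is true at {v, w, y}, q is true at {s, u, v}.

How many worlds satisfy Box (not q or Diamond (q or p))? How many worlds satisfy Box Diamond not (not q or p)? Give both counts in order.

For Box (not q or Diamond (q or p)):
s: successors {u, y}; not q or Diamond (q or p) there: u:T, y:T. ✓
u: successors {v}; not q or Diamond (q or p) there: v:T. ✓
v: successors {w}; not q or Diamond (q or p) there: w:T. ✓
w: successors {y}; not q or Diamond (q or p) there: y:T. ✓
y: successors {s}; not q or Diamond (q or p) there: s:T. ✓
— 5 worlds.
For Box Diamond not (not q or p):
s: successors {u, y}; Diamond not (not q or p) there: u:F, y:T. ✗
u: successors {v}; Diamond not (not q or p) there: v:F. ✗
v: successors {w}; Diamond not (not q or p) there: w:F. ✗
w: successors {y}; Diamond not (not q or p) there: y:T. ✓
y: successors {s}; Diamond not (not q or p) there: s:T. ✓
— 2 worlds.

5 and 2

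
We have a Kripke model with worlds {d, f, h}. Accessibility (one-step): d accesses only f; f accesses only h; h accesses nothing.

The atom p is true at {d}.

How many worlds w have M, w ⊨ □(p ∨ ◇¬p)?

2

d: successors {f}; p ∨ ◇¬p there: f:T. ✓
f: successors {h}; p ∨ ◇¬p there: h:F. ✗
h: no successors, so □(p ∨ ◇¬p) holds vacuously. ✓
Satisfying worlds: {d, h}.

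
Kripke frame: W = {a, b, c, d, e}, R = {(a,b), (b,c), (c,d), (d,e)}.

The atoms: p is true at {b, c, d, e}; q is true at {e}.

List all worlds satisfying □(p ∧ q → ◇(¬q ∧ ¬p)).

{a, b, c, e}

a: successors {b}; p ∧ q → ◇(¬q ∧ ¬p) there: b:T. ✓
b: successors {c}; p ∧ q → ◇(¬q ∧ ¬p) there: c:T. ✓
c: successors {d}; p ∧ q → ◇(¬q ∧ ¬p) there: d:T. ✓
d: successors {e}; p ∧ q → ◇(¬q ∧ ¬p) there: e:F. ✗
e: no successors, so □(p ∧ q → ◇(¬q ∧ ¬p)) holds vacuously. ✓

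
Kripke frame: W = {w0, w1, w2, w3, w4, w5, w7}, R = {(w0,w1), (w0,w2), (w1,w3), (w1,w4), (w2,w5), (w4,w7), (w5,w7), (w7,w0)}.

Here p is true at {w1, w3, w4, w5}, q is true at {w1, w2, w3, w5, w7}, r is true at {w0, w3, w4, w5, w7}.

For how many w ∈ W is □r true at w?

6

w0: successors {w1, w2}; r there: w1:F, w2:F. ✗
w1: successors {w3, w4}; r there: w3:T, w4:T. ✓
w2: successors {w5}; r there: w5:T. ✓
w3: no successors, so □r holds vacuously. ✓
w4: successors {w7}; r there: w7:T. ✓
w5: successors {w7}; r there: w7:T. ✓
w7: successors {w0}; r there: w0:T. ✓
Satisfying worlds: {w1, w2, w3, w4, w5, w7}.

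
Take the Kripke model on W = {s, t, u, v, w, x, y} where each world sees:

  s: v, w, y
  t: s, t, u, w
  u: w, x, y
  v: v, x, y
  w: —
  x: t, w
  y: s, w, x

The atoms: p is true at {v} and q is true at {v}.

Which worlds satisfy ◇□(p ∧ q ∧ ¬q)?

{s, t, u, x, y}

s: successors {v, w, y}; □(p ∧ q ∧ ¬q) there: v:F, w:T, y:F. ✓
t: successors {s, t, u, w}; □(p ∧ q ∧ ¬q) there: s:F, t:F, u:F, w:T. ✓
u: successors {w, x, y}; □(p ∧ q ∧ ¬q) there: w:T, x:F, y:F. ✓
v: successors {v, x, y}; □(p ∧ q ∧ ¬q) there: v:F, x:F, y:F. ✗
w: no successors, so ◇□(p ∧ q ∧ ¬q) fails. ✗
x: successors {t, w}; □(p ∧ q ∧ ¬q) there: t:F, w:T. ✓
y: successors {s, w, x}; □(p ∧ q ∧ ¬q) there: s:F, w:T, x:F. ✓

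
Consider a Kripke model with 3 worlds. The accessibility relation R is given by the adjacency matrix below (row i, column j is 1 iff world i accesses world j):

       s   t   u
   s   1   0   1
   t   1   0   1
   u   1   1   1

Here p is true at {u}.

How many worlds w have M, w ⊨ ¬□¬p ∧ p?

1

s: ¬□¬p is T, p is F. ✗
t: ¬□¬p is T, p is F. ✗
u: ¬□¬p is T, p is T. ✓
Satisfying worlds: {u}.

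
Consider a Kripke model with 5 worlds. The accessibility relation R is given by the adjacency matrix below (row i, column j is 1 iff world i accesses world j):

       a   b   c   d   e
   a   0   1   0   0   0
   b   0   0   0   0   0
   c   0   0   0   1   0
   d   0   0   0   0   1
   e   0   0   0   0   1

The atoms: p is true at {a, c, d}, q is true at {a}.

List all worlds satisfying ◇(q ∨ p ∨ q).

a: successors {b}; q ∨ p ∨ q there: b:F. ✗
b: no successors, so ◇(q ∨ p ∨ q) fails. ✗
c: successors {d}; q ∨ p ∨ q there: d:T. ✓
d: successors {e}; q ∨ p ∨ q there: e:F. ✗
e: successors {e}; q ∨ p ∨ q there: e:F. ✗

{c}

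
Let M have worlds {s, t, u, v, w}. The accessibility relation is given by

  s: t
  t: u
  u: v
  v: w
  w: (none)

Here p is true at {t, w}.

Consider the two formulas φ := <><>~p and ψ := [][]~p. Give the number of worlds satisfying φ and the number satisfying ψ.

2 and 4

For <><>~p:
s: successors {t}; <>~p there: t:T. ✓
t: successors {u}; <>~p there: u:T. ✓
u: successors {v}; <>~p there: v:F. ✗
v: successors {w}; <>~p there: w:F. ✗
w: no successors, so <><>~p fails. ✗
— 2 worlds.
For [][]~p:
s: successors {t}; []~p there: t:T. ✓
t: successors {u}; []~p there: u:T. ✓
u: successors {v}; []~p there: v:F. ✗
v: successors {w}; []~p there: w:T. ✓
w: no successors, so [][]~p holds vacuously. ✓
— 4 worlds.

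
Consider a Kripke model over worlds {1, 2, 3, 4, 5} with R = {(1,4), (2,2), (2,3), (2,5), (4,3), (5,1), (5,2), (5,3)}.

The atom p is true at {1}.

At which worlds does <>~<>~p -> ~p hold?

1: <>~<>~p is F, ~p is F. ✓
2: <>~<>~p is T, ~p is T. ✓
3: <>~<>~p is F, ~p is T. ✓
4: <>~<>~p is T, ~p is T. ✓
5: <>~<>~p is T, ~p is T. ✓

{1, 2, 3, 4, 5}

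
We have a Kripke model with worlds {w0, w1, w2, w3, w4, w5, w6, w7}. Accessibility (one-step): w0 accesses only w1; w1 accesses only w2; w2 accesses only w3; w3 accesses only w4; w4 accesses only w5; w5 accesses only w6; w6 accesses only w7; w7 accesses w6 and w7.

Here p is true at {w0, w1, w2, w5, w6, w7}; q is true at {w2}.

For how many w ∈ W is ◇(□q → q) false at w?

1

w0: successors {w1}; □q → q there: w1:F. ✗
w1: successors {w2}; □q → q there: w2:T. ✓
w2: successors {w3}; □q → q there: w3:T. ✓
w3: successors {w4}; □q → q there: w4:T. ✓
w4: successors {w5}; □q → q there: w5:T. ✓
w5: successors {w6}; □q → q there: w6:T. ✓
w6: successors {w7}; □q → q there: w7:T. ✓
w7: successors {w6, w7}; □q → q there: w6:T, w7:T. ✓
Satisfying worlds: {w1, w2, w3, w4, w5, w6, w7}.
So ◇(□q → q) fails at the other 1 world.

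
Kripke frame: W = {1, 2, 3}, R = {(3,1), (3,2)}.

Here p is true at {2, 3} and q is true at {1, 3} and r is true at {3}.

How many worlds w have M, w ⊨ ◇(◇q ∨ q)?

1: no successors, so ◇(◇q ∨ q) fails. ✗
2: no successors, so ◇(◇q ∨ q) fails. ✗
3: successors {1, 2}; ◇q ∨ q there: 1:T, 2:F. ✓
Satisfying worlds: {3}.

1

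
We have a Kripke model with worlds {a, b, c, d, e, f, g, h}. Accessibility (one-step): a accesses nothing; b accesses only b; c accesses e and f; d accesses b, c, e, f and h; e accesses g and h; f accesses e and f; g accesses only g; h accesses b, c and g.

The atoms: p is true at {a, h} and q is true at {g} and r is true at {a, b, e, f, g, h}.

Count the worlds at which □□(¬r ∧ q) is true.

1

a: no successors, so □□(¬r ∧ q) holds vacuously. ✓
b: successors {b}; □(¬r ∧ q) there: b:F. ✗
c: successors {e, f}; □(¬r ∧ q) there: e:F, f:F. ✗
d: successors {b, c, e, f, h}; □(¬r ∧ q) there: b:F, c:F, e:F, f:F, h:F. ✗
e: successors {g, h}; □(¬r ∧ q) there: g:F, h:F. ✗
f: successors {e, f}; □(¬r ∧ q) there: e:F, f:F. ✗
g: successors {g}; □(¬r ∧ q) there: g:F. ✗
h: successors {b, c, g}; □(¬r ∧ q) there: b:F, c:F, g:F. ✗
Satisfying worlds: {a}.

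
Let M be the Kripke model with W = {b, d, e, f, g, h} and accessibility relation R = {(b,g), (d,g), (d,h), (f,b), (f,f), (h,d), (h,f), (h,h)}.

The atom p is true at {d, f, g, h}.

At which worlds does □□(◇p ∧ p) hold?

{b, d, e, g}

b: successors {g}; □(◇p ∧ p) there: g:T. ✓
d: successors {g, h}; □(◇p ∧ p) there: g:T, h:T. ✓
e: no successors, so □□(◇p ∧ p) holds vacuously. ✓
f: successors {b, f}; □(◇p ∧ p) there: b:F, f:F. ✗
g: no successors, so □□(◇p ∧ p) holds vacuously. ✓
h: successors {d, f, h}; □(◇p ∧ p) there: d:F, f:F, h:T. ✗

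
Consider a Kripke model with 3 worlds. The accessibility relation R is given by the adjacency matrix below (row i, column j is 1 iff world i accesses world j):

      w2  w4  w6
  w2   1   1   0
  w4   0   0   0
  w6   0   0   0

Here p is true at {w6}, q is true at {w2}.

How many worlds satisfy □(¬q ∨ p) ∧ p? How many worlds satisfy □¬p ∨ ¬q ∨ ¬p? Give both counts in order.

1 and 3

For □(¬q ∨ p) ∧ p:
w2: □(¬q ∨ p) is F, p is F. ✗
w4: □(¬q ∨ p) is T, p is F. ✗
w6: □(¬q ∨ p) is T, p is T. ✓
— 1 world.
For □¬p ∨ ¬q ∨ ¬p:
w2: □¬p is T, ¬q ∨ ¬p is T. ✓
w4: □¬p is T, ¬q ∨ ¬p is T. ✓
w6: □¬p is T, ¬q ∨ ¬p is T. ✓
— 3 worlds.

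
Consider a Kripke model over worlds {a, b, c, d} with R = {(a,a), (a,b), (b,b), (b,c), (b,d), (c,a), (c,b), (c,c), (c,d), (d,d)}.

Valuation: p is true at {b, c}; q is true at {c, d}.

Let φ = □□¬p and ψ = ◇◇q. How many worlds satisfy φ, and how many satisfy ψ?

For □□¬p:
a: successors {a, b}; □¬p there: a:F, b:F. ✗
b: successors {b, c, d}; □¬p there: b:F, c:F, d:T. ✗
c: successors {a, b, c, d}; □¬p there: a:F, b:F, c:F, d:T. ✗
d: successors {d}; □¬p there: d:T. ✓
— 1 world.
For ◇◇q:
a: successors {a, b}; ◇q there: a:F, b:T. ✓
b: successors {b, c, d}; ◇q there: b:T, c:T, d:T. ✓
c: successors {a, b, c, d}; ◇q there: a:F, b:T, c:T, d:T. ✓
d: successors {d}; ◇q there: d:T. ✓
— 4 worlds.

1 and 4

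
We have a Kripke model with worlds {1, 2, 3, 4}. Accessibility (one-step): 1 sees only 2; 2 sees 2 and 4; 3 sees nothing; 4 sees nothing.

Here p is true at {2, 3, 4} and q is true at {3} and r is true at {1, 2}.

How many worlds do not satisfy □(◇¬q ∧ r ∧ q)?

1: successors {2}; ◇¬q ∧ r ∧ q there: 2:F. ✗
2: successors {2, 4}; ◇¬q ∧ r ∧ q there: 2:F, 4:F. ✗
3: no successors, so □(◇¬q ∧ r ∧ q) holds vacuously. ✓
4: no successors, so □(◇¬q ∧ r ∧ q) holds vacuously. ✓
Satisfying worlds: {3, 4}.
So □(◇¬q ∧ r ∧ q) fails at the other 2 worlds.

2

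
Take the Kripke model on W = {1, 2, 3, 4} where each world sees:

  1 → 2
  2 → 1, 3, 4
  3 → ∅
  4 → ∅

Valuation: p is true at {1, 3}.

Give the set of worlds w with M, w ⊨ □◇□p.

1: successors {2}; ◇□p there: 2:T. ✓
2: successors {1, 3, 4}; ◇□p there: 1:F, 3:F, 4:F. ✗
3: no successors, so □◇□p holds vacuously. ✓
4: no successors, so □◇□p holds vacuously. ✓

{1, 3, 4}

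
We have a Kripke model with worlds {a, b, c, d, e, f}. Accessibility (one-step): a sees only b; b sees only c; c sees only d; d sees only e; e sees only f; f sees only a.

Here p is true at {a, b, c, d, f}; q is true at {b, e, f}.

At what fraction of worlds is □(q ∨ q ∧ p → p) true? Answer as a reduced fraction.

a: successors {b}; q ∨ q ∧ p → p there: b:T. ✓
b: successors {c}; q ∨ q ∧ p → p there: c:T. ✓
c: successors {d}; q ∨ q ∧ p → p there: d:T. ✓
d: successors {e}; q ∨ q ∧ p → p there: e:F. ✗
e: successors {f}; q ∨ q ∧ p → p there: f:T. ✓
f: successors {a}; q ∨ q ∧ p → p there: a:T. ✓
That's 5 of 6 worlds, so 5/6.

5/6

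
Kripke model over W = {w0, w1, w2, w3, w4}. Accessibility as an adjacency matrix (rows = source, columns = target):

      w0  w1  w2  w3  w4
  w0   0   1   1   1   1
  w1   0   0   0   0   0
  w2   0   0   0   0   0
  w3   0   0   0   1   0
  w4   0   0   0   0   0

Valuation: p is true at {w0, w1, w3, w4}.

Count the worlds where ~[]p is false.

w0: []p is F. ✓
w1: []p is T. ✗
w2: []p is T. ✗
w3: []p is T. ✗
w4: []p is T. ✗
Satisfying worlds: {w0}.
So ~[]p fails at the other 4 worlds.

4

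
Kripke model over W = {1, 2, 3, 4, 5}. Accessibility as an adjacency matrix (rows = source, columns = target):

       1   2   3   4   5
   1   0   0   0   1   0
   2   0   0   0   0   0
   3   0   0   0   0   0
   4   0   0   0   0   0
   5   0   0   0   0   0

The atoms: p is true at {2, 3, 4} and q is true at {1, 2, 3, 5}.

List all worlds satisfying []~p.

{2, 3, 4, 5}

1: successors {4}; ~p there: 4:F. ✗
2: no successors, so []~p holds vacuously. ✓
3: no successors, so []~p holds vacuously. ✓
4: no successors, so []~p holds vacuously. ✓
5: no successors, so []~p holds vacuously. ✓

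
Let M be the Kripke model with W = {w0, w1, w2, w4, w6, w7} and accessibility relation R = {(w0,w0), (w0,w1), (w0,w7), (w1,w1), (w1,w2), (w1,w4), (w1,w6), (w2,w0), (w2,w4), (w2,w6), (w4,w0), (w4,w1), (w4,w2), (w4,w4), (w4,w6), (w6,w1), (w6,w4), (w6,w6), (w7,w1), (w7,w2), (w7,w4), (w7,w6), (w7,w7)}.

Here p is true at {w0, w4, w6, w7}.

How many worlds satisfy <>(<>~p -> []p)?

w0: successors {w0, w1, w7}; <>~p -> []p there: w0:F, w1:F, w7:F. ✗
w1: successors {w1, w2, w4, w6}; <>~p -> []p there: w1:F, w2:T, w4:F, w6:F. ✓
w2: successors {w0, w4, w6}; <>~p -> []p there: w0:F, w4:F, w6:F. ✗
w4: successors {w0, w1, w2, w4, w6}; <>~p -> []p there: w0:F, w1:F, w2:T, w4:F, w6:F. ✓
w6: successors {w1, w4, w6}; <>~p -> []p there: w1:F, w4:F, w6:F. ✗
w7: successors {w1, w2, w4, w6, w7}; <>~p -> []p there: w1:F, w2:T, w4:F, w6:F, w7:F. ✓
Satisfying worlds: {w1, w4, w7}.

3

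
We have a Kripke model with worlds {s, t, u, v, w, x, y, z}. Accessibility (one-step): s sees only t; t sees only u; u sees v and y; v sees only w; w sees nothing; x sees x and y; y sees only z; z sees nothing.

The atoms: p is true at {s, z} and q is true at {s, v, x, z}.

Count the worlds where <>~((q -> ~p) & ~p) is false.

s: successors {t}; ~((q -> ~p) & ~p) there: t:F. ✗
t: successors {u}; ~((q -> ~p) & ~p) there: u:F. ✗
u: successors {v, y}; ~((q -> ~p) & ~p) there: v:F, y:F. ✗
v: successors {w}; ~((q -> ~p) & ~p) there: w:F. ✗
w: no successors, so <>~((q -> ~p) & ~p) fails. ✗
x: successors {x, y}; ~((q -> ~p) & ~p) there: x:F, y:F. ✗
y: successors {z}; ~((q -> ~p) & ~p) there: z:T. ✓
z: no successors, so <>~((q -> ~p) & ~p) fails. ✗
Satisfying worlds: {y}.
So <>~((q -> ~p) & ~p) fails at the other 7 worlds.

7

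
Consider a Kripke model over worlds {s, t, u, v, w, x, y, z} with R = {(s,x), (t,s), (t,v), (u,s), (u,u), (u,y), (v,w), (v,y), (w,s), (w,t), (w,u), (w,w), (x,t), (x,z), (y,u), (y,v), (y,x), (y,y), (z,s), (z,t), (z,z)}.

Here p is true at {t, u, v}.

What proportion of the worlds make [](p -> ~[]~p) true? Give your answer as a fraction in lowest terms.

s: successors {x}; p -> ~[]~p there: x:T. ✓
t: successors {s, v}; p -> ~[]~p there: s:T, v:F. ✗
u: successors {s, u, y}; p -> ~[]~p there: s:T, u:T, y:T. ✓
v: successors {w, y}; p -> ~[]~p there: w:T, y:T. ✓
w: successors {s, t, u, w}; p -> ~[]~p there: s:T, t:T, u:T, w:T. ✓
x: successors {t, z}; p -> ~[]~p there: t:T, z:T. ✓
y: successors {u, v, x, y}; p -> ~[]~p there: u:T, v:F, x:T, y:T. ✗
z: successors {s, t, z}; p -> ~[]~p there: s:T, t:T, z:T. ✓
That's 6 of 8 worlds, so 6/8 = 3/4.

3/4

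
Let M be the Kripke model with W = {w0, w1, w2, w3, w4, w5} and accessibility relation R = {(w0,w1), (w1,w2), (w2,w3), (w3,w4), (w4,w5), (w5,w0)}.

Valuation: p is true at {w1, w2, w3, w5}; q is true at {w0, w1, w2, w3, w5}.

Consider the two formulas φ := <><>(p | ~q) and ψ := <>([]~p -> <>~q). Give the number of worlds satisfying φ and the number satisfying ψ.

For <><>(p | ~q):
w0: successors {w1}; <>(p | ~q) there: w1:T. ✓
w1: successors {w2}; <>(p | ~q) there: w2:T. ✓
w2: successors {w3}; <>(p | ~q) there: w3:T. ✓
w3: successors {w4}; <>(p | ~q) there: w4:T. ✓
w4: successors {w5}; <>(p | ~q) there: w5:F. ✗
w5: successors {w0}; <>(p | ~q) there: w0:T. ✓
— 5 worlds.
For <>([]~p -> <>~q):
w0: successors {w1}; []~p -> <>~q there: w1:T. ✓
w1: successors {w2}; []~p -> <>~q there: w2:T. ✓
w2: successors {w3}; []~p -> <>~q there: w3:T. ✓
w3: successors {w4}; []~p -> <>~q there: w4:T. ✓
w4: successors {w5}; []~p -> <>~q there: w5:F. ✗
w5: successors {w0}; []~p -> <>~q there: w0:T. ✓
— 5 worlds.

5 and 5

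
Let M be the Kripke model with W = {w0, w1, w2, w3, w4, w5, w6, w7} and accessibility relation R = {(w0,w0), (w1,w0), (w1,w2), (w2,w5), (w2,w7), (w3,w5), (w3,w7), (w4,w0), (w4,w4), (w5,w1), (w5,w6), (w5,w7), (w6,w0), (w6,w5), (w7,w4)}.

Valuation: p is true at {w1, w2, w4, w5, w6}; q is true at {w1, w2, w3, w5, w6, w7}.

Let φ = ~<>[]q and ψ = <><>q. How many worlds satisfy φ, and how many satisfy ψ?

For ~<>[]q:
w0: <>[]q is F. ✓
w1: <>[]q is T. ✗
w2: <>[]q is T. ✗
w3: <>[]q is T. ✗
w4: <>[]q is F. ✓
w5: <>[]q is F. ✓
w6: <>[]q is T. ✗
w7: <>[]q is F. ✓
— 4 worlds.
For <><>q:
w0: successors {w0}; <>q there: w0:F. ✗
w1: successors {w0, w2}; <>q there: w0:F, w2:T. ✓
w2: successors {w5, w7}; <>q there: w5:T, w7:F. ✓
w3: successors {w5, w7}; <>q there: w5:T, w7:F. ✓
w4: successors {w0, w4}; <>q there: w0:F, w4:F. ✗
w5: successors {w1, w6, w7}; <>q there: w1:T, w6:T, w7:F. ✓
w6: successors {w0, w5}; <>q there: w0:F, w5:T. ✓
w7: successors {w4}; <>q there: w4:F. ✗
— 5 worlds.

4 and 5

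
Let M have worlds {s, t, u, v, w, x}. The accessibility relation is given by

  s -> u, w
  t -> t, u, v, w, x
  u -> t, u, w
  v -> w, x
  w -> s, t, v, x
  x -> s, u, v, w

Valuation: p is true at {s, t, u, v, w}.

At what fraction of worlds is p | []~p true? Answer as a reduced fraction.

s: p is T, []~p is F. ✓
t: p is T, []~p is F. ✓
u: p is T, []~p is F. ✓
v: p is T, []~p is F. ✓
w: p is T, []~p is F. ✓
x: p is F, []~p is F. ✗
That's 5 of 6 worlds, so 5/6.

5/6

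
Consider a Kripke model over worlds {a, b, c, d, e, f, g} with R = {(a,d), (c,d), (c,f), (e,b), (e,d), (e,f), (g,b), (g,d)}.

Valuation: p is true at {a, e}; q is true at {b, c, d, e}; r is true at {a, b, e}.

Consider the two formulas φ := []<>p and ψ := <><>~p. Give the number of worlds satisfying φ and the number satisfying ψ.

For []<>p:
a: successors {d}; <>p there: d:F. ✗
b: no successors, so []<>p holds vacuously. ✓
c: successors {d, f}; <>p there: d:F, f:F. ✗
d: no successors, so []<>p holds vacuously. ✓
e: successors {b, d, f}; <>p there: b:F, d:F, f:F. ✗
f: no successors, so []<>p holds vacuously. ✓
g: successors {b, d}; <>p there: b:F, d:F. ✗
— 3 worlds.
For <><>~p:
a: successors {d}; <>~p there: d:F. ✗
b: no successors, so <><>~p fails. ✗
c: successors {d, f}; <>~p there: d:F, f:F. ✗
d: no successors, so <><>~p fails. ✗
e: successors {b, d, f}; <>~p there: b:F, d:F, f:F. ✗
f: no successors, so <><>~p fails. ✗
g: successors {b, d}; <>~p there: b:F, d:F. ✗
— 0 worlds.

3 and 0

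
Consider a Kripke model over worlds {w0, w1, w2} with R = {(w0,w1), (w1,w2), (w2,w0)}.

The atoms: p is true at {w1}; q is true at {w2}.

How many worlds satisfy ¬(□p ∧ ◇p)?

2

w0: □p ∧ ◇p is T. ✗
w1: □p ∧ ◇p is F. ✓
w2: □p ∧ ◇p is F. ✓
Satisfying worlds: {w1, w2}.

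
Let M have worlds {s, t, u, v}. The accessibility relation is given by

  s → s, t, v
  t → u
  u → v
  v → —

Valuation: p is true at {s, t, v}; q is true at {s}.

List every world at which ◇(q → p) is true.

s: successors {s, t, v}; q → p there: s:T, t:T, v:T. ✓
t: successors {u}; q → p there: u:T. ✓
u: successors {v}; q → p there: v:T. ✓
v: no successors, so ◇(q → p) fails. ✗

{s, t, u}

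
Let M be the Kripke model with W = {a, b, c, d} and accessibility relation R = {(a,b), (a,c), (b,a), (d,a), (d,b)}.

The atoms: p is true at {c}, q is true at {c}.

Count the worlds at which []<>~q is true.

3

a: successors {b, c}; <>~q there: b:T, c:F. ✗
b: successors {a}; <>~q there: a:T. ✓
c: no successors, so []<>~q holds vacuously. ✓
d: successors {a, b}; <>~q there: a:T, b:T. ✓
Satisfying worlds: {b, c, d}.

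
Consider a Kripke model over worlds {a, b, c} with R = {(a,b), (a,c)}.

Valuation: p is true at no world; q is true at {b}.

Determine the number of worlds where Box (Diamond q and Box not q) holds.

a: successors {b, c}; Diamond q and Box not q there: b:F, c:F. ✗
b: no successors, so Box (Diamond q and Box not q) holds vacuously. ✓
c: no successors, so Box (Diamond q and Box not q) holds vacuously. ✓
Satisfying worlds: {b, c}.

2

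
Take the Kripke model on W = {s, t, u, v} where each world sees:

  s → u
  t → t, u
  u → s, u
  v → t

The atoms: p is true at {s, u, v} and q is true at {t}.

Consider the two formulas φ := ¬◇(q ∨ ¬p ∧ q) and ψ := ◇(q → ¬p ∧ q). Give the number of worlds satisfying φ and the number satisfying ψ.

2 and 4

For ¬◇(q ∨ ¬p ∧ q):
s: ◇(q ∨ ¬p ∧ q) is F. ✓
t: ◇(q ∨ ¬p ∧ q) is T. ✗
u: ◇(q ∨ ¬p ∧ q) is F. ✓
v: ◇(q ∨ ¬p ∧ q) is T. ✗
— 2 worlds.
For ◇(q → ¬p ∧ q):
s: successors {u}; q → ¬p ∧ q there: u:T. ✓
t: successors {t, u}; q → ¬p ∧ q there: t:T, u:T. ✓
u: successors {s, u}; q → ¬p ∧ q there: s:T, u:T. ✓
v: successors {t}; q → ¬p ∧ q there: t:T. ✓
— 4 worlds.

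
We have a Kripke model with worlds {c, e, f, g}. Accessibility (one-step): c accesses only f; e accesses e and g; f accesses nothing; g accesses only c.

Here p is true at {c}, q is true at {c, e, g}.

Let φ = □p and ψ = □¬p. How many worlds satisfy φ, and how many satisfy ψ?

2 and 3

For □p:
c: successors {f}; p there: f:F. ✗
e: successors {e, g}; p there: e:F, g:F. ✗
f: no successors, so □p holds vacuously. ✓
g: successors {c}; p there: c:T. ✓
— 2 worlds.
For □¬p:
c: successors {f}; ¬p there: f:T. ✓
e: successors {e, g}; ¬p there: e:T, g:T. ✓
f: no successors, so □¬p holds vacuously. ✓
g: successors {c}; ¬p there: c:F. ✗
— 3 worlds.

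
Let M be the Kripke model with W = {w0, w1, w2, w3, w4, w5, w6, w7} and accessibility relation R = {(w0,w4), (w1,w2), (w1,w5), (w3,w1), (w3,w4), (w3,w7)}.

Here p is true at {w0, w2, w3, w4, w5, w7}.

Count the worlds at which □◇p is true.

5

w0: successors {w4}; ◇p there: w4:F. ✗
w1: successors {w2, w5}; ◇p there: w2:F, w5:F. ✗
w2: no successors, so □◇p holds vacuously. ✓
w3: successors {w1, w4, w7}; ◇p there: w1:T, w4:F, w7:F. ✗
w4: no successors, so □◇p holds vacuously. ✓
w5: no successors, so □◇p holds vacuously. ✓
w6: no successors, so □◇p holds vacuously. ✓
w7: no successors, so □◇p holds vacuously. ✓
Satisfying worlds: {w2, w4, w5, w6, w7}.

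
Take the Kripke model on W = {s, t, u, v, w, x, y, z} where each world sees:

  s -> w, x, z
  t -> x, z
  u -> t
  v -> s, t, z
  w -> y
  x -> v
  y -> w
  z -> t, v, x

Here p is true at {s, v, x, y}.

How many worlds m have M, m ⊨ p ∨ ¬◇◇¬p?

4

s: p is T, ¬◇◇¬p is F. ✓
t: p is F, ¬◇◇¬p is F. ✗
u: p is F, ¬◇◇¬p is F. ✗
v: p is T, ¬◇◇¬p is F. ✓
w: p is F, ¬◇◇¬p is F. ✗
x: p is T, ¬◇◇¬p is F. ✓
y: p is T, ¬◇◇¬p is T. ✓
z: p is F, ¬◇◇¬p is F. ✗
Satisfying worlds: {s, v, x, y}.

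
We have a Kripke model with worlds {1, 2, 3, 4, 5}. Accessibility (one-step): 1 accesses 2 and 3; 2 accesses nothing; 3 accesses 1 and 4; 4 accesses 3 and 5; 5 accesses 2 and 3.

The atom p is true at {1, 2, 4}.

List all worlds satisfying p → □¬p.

1: p is T, □¬p is F. ✗
2: p is T, □¬p is T. ✓
3: p is F, □¬p is F. ✓
4: p is T, □¬p is T. ✓
5: p is F, □¬p is F. ✓

{2, 3, 4, 5}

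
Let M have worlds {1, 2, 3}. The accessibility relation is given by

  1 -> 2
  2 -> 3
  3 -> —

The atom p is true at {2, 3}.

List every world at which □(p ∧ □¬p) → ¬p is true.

1: □(p ∧ □¬p) is F, ¬p is T. ✓
2: □(p ∧ □¬p) is T, ¬p is F. ✗
3: □(p ∧ □¬p) is T, ¬p is F. ✗

{1}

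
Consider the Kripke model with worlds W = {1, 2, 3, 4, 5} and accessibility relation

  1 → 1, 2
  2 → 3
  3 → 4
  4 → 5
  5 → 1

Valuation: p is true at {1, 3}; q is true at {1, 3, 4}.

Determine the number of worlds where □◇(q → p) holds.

4

1: successors {1, 2}; ◇(q → p) there: 1:T, 2:T. ✓
2: successors {3}; ◇(q → p) there: 3:F. ✗
3: successors {4}; ◇(q → p) there: 4:T. ✓
4: successors {5}; ◇(q → p) there: 5:T. ✓
5: successors {1}; ◇(q → p) there: 1:T. ✓
Satisfying worlds: {1, 3, 4, 5}.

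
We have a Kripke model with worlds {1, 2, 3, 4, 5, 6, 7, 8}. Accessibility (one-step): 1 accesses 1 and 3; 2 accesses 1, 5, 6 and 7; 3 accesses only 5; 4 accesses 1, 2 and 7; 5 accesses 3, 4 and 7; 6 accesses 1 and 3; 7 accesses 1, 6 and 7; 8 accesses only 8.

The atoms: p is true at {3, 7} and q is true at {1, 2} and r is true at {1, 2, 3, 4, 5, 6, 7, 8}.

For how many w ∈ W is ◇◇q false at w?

1: successors {1, 3}; ◇q there: 1:T, 3:F. ✓
2: successors {1, 5, 6, 7}; ◇q there: 1:T, 5:F, 6:T, 7:T. ✓
3: successors {5}; ◇q there: 5:F. ✗
4: successors {1, 2, 7}; ◇q there: 1:T, 2:T, 7:T. ✓
5: successors {3, 4, 7}; ◇q there: 3:F, 4:T, 7:T. ✓
6: successors {1, 3}; ◇q there: 1:T, 3:F. ✓
7: successors {1, 6, 7}; ◇q there: 1:T, 6:T, 7:T. ✓
8: successors {8}; ◇q there: 8:F. ✗
Satisfying worlds: {1, 2, 4, 5, 6, 7}.
So ◇◇q fails at the other 2 worlds.

2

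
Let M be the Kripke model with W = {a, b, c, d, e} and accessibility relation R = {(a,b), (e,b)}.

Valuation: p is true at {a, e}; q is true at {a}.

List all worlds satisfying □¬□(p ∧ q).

{b, c, d}

a: successors {b}; ¬□(p ∧ q) there: b:F. ✗
b: no successors, so □¬□(p ∧ q) holds vacuously. ✓
c: no successors, so □¬□(p ∧ q) holds vacuously. ✓
d: no successors, so □¬□(p ∧ q) holds vacuously. ✓
e: successors {b}; ¬□(p ∧ q) there: b:F. ✗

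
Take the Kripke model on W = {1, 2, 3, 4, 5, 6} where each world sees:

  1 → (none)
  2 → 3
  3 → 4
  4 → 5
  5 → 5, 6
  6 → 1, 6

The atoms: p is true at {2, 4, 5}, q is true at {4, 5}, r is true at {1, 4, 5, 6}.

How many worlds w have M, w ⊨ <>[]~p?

2

1: no successors, so <>[]~p fails. ✗
2: successors {3}; []~p there: 3:F. ✗
3: successors {4}; []~p there: 4:F. ✗
4: successors {5}; []~p there: 5:F. ✗
5: successors {5, 6}; []~p there: 5:F, 6:T. ✓
6: successors {1, 6}; []~p there: 1:T, 6:T. ✓
Satisfying worlds: {5, 6}.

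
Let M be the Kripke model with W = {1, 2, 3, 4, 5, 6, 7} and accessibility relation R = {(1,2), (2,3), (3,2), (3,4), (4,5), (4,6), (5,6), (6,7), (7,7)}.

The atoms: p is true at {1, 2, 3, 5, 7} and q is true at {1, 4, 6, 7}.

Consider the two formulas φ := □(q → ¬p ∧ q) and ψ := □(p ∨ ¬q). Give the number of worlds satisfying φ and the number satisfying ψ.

For □(q → ¬p ∧ q):
1: successors {2}; q → ¬p ∧ q there: 2:T. ✓
2: successors {3}; q → ¬p ∧ q there: 3:T. ✓
3: successors {2, 4}; q → ¬p ∧ q there: 2:T, 4:T. ✓
4: successors {5, 6}; q → ¬p ∧ q there: 5:T, 6:T. ✓
5: successors {6}; q → ¬p ∧ q there: 6:T. ✓
6: successors {7}; q → ¬p ∧ q there: 7:F. ✗
7: successors {7}; q → ¬p ∧ q there: 7:F. ✗
— 5 worlds.
For □(p ∨ ¬q):
1: successors {2}; p ∨ ¬q there: 2:T. ✓
2: successors {3}; p ∨ ¬q there: 3:T. ✓
3: successors {2, 4}; p ∨ ¬q there: 2:T, 4:F. ✗
4: successors {5, 6}; p ∨ ¬q there: 5:T, 6:F. ✗
5: successors {6}; p ∨ ¬q there: 6:F. ✗
6: successors {7}; p ∨ ¬q there: 7:T. ✓
7: successors {7}; p ∨ ¬q there: 7:T. ✓
— 4 worlds.

5 and 4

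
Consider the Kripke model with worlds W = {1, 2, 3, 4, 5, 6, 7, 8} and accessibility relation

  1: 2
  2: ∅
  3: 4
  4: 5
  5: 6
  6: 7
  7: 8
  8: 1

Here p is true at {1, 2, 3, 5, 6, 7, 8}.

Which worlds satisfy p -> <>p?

1: p is T, <>p is T. ✓
2: p is T, <>p is F. ✗
3: p is T, <>p is F. ✗
4: p is F, <>p is T. ✓
5: p is T, <>p is T. ✓
6: p is T, <>p is T. ✓
7: p is T, <>p is T. ✓
8: p is T, <>p is T. ✓

{1, 4, 5, 6, 7, 8}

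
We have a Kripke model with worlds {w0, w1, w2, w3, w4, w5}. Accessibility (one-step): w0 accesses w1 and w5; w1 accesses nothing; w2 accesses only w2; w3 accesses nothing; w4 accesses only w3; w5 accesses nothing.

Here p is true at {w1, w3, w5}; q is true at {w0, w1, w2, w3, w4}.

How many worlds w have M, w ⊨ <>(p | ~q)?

2

w0: successors {w1, w5}; p | ~q there: w1:T, w5:T. ✓
w1: no successors, so <>(p | ~q) fails. ✗
w2: successors {w2}; p | ~q there: w2:F. ✗
w3: no successors, so <>(p | ~q) fails. ✗
w4: successors {w3}; p | ~q there: w3:T. ✓
w5: no successors, so <>(p | ~q) fails. ✗
Satisfying worlds: {w0, w4}.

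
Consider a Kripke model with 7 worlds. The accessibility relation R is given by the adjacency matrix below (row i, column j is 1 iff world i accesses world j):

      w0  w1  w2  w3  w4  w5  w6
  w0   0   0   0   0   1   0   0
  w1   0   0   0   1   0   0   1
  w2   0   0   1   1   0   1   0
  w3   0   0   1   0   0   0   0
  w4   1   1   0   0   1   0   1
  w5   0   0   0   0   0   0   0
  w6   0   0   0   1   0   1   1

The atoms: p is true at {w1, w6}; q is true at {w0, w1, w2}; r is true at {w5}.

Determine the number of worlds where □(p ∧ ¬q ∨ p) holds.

w0: successors {w4}; p ∧ ¬q ∨ p there: w4:F. ✗
w1: successors {w3, w6}; p ∧ ¬q ∨ p there: w3:F, w6:T. ✗
w2: successors {w2, w3, w5}; p ∧ ¬q ∨ p there: w2:F, w3:F, w5:F. ✗
w3: successors {w2}; p ∧ ¬q ∨ p there: w2:F. ✗
w4: successors {w0, w1, w4, w6}; p ∧ ¬q ∨ p there: w0:F, w1:T, w4:F, w6:T. ✗
w5: no successors, so □(p ∧ ¬q ∨ p) holds vacuously. ✓
w6: successors {w3, w5, w6}; p ∧ ¬q ∨ p there: w3:F, w5:F, w6:T. ✗
Satisfying worlds: {w5}.

1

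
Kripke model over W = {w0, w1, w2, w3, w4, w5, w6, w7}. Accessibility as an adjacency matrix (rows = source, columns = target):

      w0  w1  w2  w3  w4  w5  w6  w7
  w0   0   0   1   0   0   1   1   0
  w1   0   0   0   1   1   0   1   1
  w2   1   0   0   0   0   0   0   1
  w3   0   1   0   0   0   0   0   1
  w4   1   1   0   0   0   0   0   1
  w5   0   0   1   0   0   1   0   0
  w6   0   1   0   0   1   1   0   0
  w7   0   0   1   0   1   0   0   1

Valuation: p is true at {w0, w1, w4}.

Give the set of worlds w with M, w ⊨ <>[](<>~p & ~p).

w0: successors {w2, w5, w6}; [](<>~p & ~p) there: w2:F, w5:T, w6:F. ✓
w1: successors {w3, w4, w6, w7}; [](<>~p & ~p) there: w3:F, w4:F, w6:F, w7:F. ✗
w2: successors {w0, w7}; [](<>~p & ~p) there: w0:T, w7:F. ✓
w3: successors {w1, w7}; [](<>~p & ~p) there: w1:F, w7:F. ✗
w4: successors {w0, w1, w7}; [](<>~p & ~p) there: w0:T, w1:F, w7:F. ✓
w5: successors {w2, w5}; [](<>~p & ~p) there: w2:F, w5:T. ✓
w6: successors {w1, w4, w5}; [](<>~p & ~p) there: w1:F, w4:F, w5:T. ✓
w7: successors {w2, w4, w7}; [](<>~p & ~p) there: w2:F, w4:F, w7:F. ✗

{w0, w2, w4, w5, w6}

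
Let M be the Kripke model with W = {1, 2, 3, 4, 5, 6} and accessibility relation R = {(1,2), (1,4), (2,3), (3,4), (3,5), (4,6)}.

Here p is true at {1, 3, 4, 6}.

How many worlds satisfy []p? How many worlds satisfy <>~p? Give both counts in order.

For []p:
1: successors {2, 4}; p there: 2:F, 4:T. ✗
2: successors {3}; p there: 3:T. ✓
3: successors {4, 5}; p there: 4:T, 5:F. ✗
4: successors {6}; p there: 6:T. ✓
5: no successors, so []p holds vacuously. ✓
6: no successors, so []p holds vacuously. ✓
— 4 worlds.
For <>~p:
1: successors {2, 4}; ~p there: 2:T, 4:F. ✓
2: successors {3}; ~p there: 3:F. ✗
3: successors {4, 5}; ~p there: 4:F, 5:T. ✓
4: successors {6}; ~p there: 6:F. ✗
5: no successors, so <>~p fails. ✗
6: no successors, so <>~p fails. ✗
— 2 worlds.

4 and 2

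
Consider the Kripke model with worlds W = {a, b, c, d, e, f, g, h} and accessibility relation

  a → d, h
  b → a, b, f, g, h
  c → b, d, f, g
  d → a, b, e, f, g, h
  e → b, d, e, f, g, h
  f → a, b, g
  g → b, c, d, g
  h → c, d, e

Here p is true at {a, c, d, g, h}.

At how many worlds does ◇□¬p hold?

0

a: successors {d, h}; □¬p there: d:F, h:F. ✗
b: successors {a, b, f, g, h}; □¬p there: a:F, b:F, f:F, g:F, h:F. ✗
c: successors {b, d, f, g}; □¬p there: b:F, d:F, f:F, g:F. ✗
d: successors {a, b, e, f, g, h}; □¬p there: a:F, b:F, e:F, f:F, g:F, h:F. ✗
e: successors {b, d, e, f, g, h}; □¬p there: b:F, d:F, e:F, f:F, g:F, h:F. ✗
f: successors {a, b, g}; □¬p there: a:F, b:F, g:F. ✗
g: successors {b, c, d, g}; □¬p there: b:F, c:F, d:F, g:F. ✗
h: successors {c, d, e}; □¬p there: c:F, d:F, e:F. ✗
Satisfying worlds: ∅.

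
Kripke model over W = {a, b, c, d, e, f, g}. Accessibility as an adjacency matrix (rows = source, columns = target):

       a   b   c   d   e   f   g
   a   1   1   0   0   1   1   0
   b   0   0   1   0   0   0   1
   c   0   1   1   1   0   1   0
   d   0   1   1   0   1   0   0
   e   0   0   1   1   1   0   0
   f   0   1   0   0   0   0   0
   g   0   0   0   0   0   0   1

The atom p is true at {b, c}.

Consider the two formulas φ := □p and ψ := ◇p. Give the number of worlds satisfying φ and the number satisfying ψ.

1 and 6

For □p:
a: successors {a, b, e, f}; p there: a:F, b:T, e:F, f:F. ✗
b: successors {c, g}; p there: c:T, g:F. ✗
c: successors {b, c, d, f}; p there: b:T, c:T, d:F, f:F. ✗
d: successors {b, c, e}; p there: b:T, c:T, e:F. ✗
e: successors {c, d, e}; p there: c:T, d:F, e:F. ✗
f: successors {b}; p there: b:T. ✓
g: successors {g}; p there: g:F. ✗
— 1 world.
For ◇p:
a: successors {a, b, e, f}; p there: a:F, b:T, e:F, f:F. ✓
b: successors {c, g}; p there: c:T, g:F. ✓
c: successors {b, c, d, f}; p there: b:T, c:T, d:F, f:F. ✓
d: successors {b, c, e}; p there: b:T, c:T, e:F. ✓
e: successors {c, d, e}; p there: c:T, d:F, e:F. ✓
f: successors {b}; p there: b:T. ✓
g: successors {g}; p there: g:F. ✗
— 6 worlds.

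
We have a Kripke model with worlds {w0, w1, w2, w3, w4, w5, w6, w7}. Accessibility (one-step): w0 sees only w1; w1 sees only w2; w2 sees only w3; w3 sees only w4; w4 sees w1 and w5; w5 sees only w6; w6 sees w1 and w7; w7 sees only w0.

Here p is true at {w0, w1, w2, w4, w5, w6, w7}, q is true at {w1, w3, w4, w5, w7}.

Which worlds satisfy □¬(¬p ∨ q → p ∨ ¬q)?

w0: successors {w1}; ¬(¬p ∨ q → p ∨ ¬q) there: w1:F. ✗
w1: successors {w2}; ¬(¬p ∨ q → p ∨ ¬q) there: w2:F. ✗
w2: successors {w3}; ¬(¬p ∨ q → p ∨ ¬q) there: w3:T. ✓
w3: successors {w4}; ¬(¬p ∨ q → p ∨ ¬q) there: w4:F. ✗
w4: successors {w1, w5}; ¬(¬p ∨ q → p ∨ ¬q) there: w1:F, w5:F. ✗
w5: successors {w6}; ¬(¬p ∨ q → p ∨ ¬q) there: w6:F. ✗
w6: successors {w1, w7}; ¬(¬p ∨ q → p ∨ ¬q) there: w1:F, w7:F. ✗
w7: successors {w0}; ¬(¬p ∨ q → p ∨ ¬q) there: w0:F. ✗

{w2}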